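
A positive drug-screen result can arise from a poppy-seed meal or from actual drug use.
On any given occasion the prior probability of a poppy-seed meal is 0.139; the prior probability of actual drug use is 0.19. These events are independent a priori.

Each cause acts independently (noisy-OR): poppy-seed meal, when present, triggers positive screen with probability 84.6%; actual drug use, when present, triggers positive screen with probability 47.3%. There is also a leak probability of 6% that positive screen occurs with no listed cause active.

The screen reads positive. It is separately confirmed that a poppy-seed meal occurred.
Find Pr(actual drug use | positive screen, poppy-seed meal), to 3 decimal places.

Pr(actual drug use | positive screen, poppy-seed meal) ≈ 0.202

Under noisy-OR, P(positive screen | causes) = 1 − (1−0.06)·∏(1−qᵢ) over the active causes.
Sum P(positive screen|·) weighted by the priors over both values of actual drug use:
  P(positive screen | poppy-seed meal) = 0.85524·0.81 + 0.923711·0.19
        = 0.692744 + 0.175505 = 0.868249
Keeping only the actual drug use-present terms gives 0.175505, so
  P(actual drug use | positive screen, poppy-seed meal) = 0.175505 / 0.868249 ≈ 0.202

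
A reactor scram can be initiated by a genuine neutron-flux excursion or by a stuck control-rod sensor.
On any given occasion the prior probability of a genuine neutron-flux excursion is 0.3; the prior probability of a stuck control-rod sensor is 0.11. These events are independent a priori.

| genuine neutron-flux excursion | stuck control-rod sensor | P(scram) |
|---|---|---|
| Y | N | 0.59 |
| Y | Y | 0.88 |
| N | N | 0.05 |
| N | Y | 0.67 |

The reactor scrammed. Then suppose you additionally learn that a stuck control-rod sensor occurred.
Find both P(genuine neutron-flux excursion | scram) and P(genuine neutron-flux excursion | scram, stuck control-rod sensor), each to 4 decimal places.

P(genuine neutron-flux excursion | scram) ≈ 0.6928; P(genuine neutron-flux excursion | scram, stuck control-rod sensor) ≈ 0.3602

P(scram) = 0.05×0.7×0.89 + 0.67×0.7×0.11 + 0.59×0.3×0.89 + 0.88×0.3×0.11 = 0.031150 + 0.051590 + 0.157530 + 0.029040 = 0.269310
The genuine neutron-flux excursion-present share is 0.157530 + 0.029040 = 0.186570.
Hence the posterior is 0.186570/0.269310 ≈ 0.6928.

Now condition on the additional information:
P(scram | stuck control-rod sensor) = 0.67·0.7 + 0.88·0.3 = 0.469000 + 0.264000 = 0.733000
Of this, 0.264000 comes from 0.88·0.3 (the genuine neutron-flux excursion=true cases).
P(genuine neutron-flux excursion | scram, stuck control-rod sensor) = 0.264000 / 0.733000 ≈ 0.3602
Conditioning on stuck control-rod sensor lowers the posterior on genuine neutron-flux excursion: the classic explaining-away effect in a common-effect structure.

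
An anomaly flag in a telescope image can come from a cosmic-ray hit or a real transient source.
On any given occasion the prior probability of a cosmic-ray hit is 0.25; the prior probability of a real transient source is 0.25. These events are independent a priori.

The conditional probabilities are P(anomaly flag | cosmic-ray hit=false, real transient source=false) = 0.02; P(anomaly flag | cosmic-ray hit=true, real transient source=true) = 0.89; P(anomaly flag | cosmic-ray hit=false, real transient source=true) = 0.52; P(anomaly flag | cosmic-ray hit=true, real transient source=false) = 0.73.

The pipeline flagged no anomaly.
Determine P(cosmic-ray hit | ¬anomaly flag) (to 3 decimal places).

For the numerator, keep only cosmic-ray hit=true terms: 0.050625 + 0.006875 = 0.057500
Denominator P(¬anomaly flag): 0.98×0.75×0.75 + 0.48×0.75×0.25 + 0.27×0.25×0.75 + 0.11×0.25×0.25 = 0.698750
P(cosmic-ray hit | ¬anomaly flag) = 0.057500/0.698750 ≈ 0.082

P(cosmic-ray hit | ¬anomaly flag) ≈ 0.082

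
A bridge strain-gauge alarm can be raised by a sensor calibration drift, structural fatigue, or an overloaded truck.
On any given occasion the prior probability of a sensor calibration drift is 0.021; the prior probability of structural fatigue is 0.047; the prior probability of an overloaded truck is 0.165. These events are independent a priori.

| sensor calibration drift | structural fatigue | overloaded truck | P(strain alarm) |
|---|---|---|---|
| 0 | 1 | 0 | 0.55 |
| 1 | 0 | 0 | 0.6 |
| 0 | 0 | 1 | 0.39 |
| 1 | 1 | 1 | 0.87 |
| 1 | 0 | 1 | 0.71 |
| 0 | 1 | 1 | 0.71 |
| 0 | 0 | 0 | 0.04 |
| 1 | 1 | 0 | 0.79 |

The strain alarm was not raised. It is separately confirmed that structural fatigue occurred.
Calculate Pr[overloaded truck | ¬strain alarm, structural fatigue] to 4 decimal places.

Weight on overloaded truck=true, given the evidence: 0.046845 + 0.000450 = 0.047295
Denominator P(¬strain alarm | structural fatigue): 0.45×0.979×0.835 + 0.29×0.979×0.165 + 0.21×0.021×0.835 + 0.13×0.021×0.165 = 0.418836
Posterior = 0.047295 / 0.418836 ≈ 0.1129

Pr[overloaded truck | ¬strain alarm, structural fatigue] ≈ 0.1129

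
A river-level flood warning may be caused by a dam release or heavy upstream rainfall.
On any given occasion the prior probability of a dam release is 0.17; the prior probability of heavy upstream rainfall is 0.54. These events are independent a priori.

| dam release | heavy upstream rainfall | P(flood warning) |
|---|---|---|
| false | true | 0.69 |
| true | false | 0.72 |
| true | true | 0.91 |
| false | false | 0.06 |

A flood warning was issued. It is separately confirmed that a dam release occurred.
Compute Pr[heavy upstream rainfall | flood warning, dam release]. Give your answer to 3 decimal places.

For the numerator, keep only heavy upstream rainfall=true terms: 0.91×0.54 = 0.491400
The normalizing constant is 0.72×0.46 + 0.91×0.54 = 0.822600
Posterior = 0.491400 / 0.822600 ≈ 0.597

Pr[heavy upstream rainfall | flood warning, dam release] ≈ 0.597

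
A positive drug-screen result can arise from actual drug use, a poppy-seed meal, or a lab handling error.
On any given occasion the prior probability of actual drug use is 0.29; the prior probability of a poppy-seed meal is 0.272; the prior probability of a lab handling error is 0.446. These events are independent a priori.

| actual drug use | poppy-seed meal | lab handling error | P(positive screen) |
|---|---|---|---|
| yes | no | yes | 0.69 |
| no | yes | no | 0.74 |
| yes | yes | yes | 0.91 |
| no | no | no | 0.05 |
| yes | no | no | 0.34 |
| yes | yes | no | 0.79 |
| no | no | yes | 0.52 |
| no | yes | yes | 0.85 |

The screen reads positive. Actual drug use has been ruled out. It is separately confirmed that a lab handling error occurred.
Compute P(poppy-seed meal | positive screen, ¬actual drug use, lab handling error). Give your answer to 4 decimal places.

P(positive screen | ¬actual drug use, lab handling error) = 0.52·0.728 + 0.85·0.272 = 0.378560 + 0.231200 = 0.609760
Restricting to configurations with poppy-seed meal present: 0.85·0.272 = 0.231200.
Hence the posterior is 0.231200/0.609760 ≈ 0.3792.

P(poppy-seed meal | positive screen, ¬actual drug use, lab handling error) ≈ 0.3792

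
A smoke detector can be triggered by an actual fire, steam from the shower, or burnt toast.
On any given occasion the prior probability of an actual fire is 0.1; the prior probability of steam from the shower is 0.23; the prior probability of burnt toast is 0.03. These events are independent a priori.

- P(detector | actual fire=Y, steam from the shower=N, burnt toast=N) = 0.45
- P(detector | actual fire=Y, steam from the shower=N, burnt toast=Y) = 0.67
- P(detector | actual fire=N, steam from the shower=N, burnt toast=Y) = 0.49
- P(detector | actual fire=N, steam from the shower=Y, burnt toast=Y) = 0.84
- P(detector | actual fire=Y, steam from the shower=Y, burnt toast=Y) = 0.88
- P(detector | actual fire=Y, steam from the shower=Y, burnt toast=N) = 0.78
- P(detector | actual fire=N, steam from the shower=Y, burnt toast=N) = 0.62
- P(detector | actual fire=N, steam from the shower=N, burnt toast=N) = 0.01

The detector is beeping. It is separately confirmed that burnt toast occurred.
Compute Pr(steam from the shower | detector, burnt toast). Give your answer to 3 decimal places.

P(detector | burnt toast) = 0.49·0.9·0.77 + 0.84·0.9·0.23 + 0.67·0.1·0.77 + 0.88·0.1·0.23 = 0.339570 + 0.173880 + 0.051590 + 0.020240 = 0.585280
Of this, 0.194120 comes from 0.173880 + 0.020240 (the steam from the shower=true cases).
So P(steam from the shower | detector, burnt toast) = 0.194120/0.585280 ≈ 0.332.

Pr(steam from the shower | detector, burnt toast) ≈ 0.332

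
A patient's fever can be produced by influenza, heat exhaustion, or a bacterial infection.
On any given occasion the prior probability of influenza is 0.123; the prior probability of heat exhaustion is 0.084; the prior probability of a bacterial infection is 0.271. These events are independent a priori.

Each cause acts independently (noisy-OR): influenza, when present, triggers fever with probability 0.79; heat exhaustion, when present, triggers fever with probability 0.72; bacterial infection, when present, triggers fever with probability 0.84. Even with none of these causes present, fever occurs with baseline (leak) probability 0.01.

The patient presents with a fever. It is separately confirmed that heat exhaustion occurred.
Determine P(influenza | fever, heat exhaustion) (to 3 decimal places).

Under noisy-OR, P(fever | causes) = 1 − (1−0.01)·∏(1−qᵢ) over the active causes.
By total probability over the 4 (influenza, bacterial infection) configurations:
  P(fever | heat exhaustion) = 0.7228·0.877·0.729 + 0.955648·0.877·0.271 + 0.941788·0.123·0.729 + 0.990686·0.123·0.271
        = 0.462110 + 0.227126 + 0.084447 + 0.033023 = 0.806706
Configurations with influenza contribute 0.117470, so
  P(influenza | fever, heat exhaustion) = 0.117470 / 0.806706 ≈ 0.146

P(influenza | fever, heat exhaustion) ≈ 0.146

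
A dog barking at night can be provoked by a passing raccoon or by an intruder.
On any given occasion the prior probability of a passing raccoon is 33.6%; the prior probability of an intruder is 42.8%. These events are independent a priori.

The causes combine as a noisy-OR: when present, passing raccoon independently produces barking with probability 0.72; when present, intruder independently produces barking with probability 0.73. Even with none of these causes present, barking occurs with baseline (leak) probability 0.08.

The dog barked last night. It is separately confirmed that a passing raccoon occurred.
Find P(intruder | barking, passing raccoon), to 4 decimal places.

Under noisy-OR, P(barking | causes) = 1 − (1−0.08)·∏(1−qᵢ) over the active causes.
P(barking | passing raccoon) = 0.7424×0.572 + 0.930448×0.428 = 0.424653 + 0.398232 = 0.822885
The intruder-present share is 0.930448×0.428 = 0.398232.
P(intruder | barking, passing raccoon) = 0.398232 / 0.822885 ≈ 0.4839

P(intruder | barking, passing raccoon) ≈ 0.4839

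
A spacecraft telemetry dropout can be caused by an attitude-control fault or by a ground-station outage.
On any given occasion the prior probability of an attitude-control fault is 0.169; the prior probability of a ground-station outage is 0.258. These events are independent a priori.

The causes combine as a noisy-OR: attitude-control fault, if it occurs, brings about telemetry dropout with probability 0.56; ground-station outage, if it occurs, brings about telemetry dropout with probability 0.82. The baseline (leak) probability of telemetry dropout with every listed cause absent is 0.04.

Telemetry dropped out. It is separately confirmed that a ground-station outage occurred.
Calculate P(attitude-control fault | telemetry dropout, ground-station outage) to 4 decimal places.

P(attitude-control fault | telemetry dropout, ground-station outage) ≈ 0.1851

Under noisy-OR, P(telemetry dropout | causes) = 1 − (1−0.04)·∏(1−qᵢ) over the active causes.
For the numerator, keep only attitude-control fault=true terms: 0.923968·0.169 = 0.156151
Denominator P(telemetry dropout | ground-station outage): 0.8272·0.831 + 0.923968·0.169 = 0.843554
Posterior = 0.156151 / 0.843554 ≈ 0.1851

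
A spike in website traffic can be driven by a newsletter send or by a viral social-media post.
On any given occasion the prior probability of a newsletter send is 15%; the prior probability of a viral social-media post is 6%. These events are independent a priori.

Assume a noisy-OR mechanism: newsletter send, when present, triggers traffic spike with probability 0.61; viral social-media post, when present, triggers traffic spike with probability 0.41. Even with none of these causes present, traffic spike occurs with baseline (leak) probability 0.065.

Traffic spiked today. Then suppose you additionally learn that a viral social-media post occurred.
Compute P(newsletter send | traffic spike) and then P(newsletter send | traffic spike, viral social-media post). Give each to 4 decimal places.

Under noisy-OR, P(traffic spike | causes) = 1 − (1−0.065)·∏(1−qᵢ) over the active causes.
P(traffic spike) = 0.065*0.85*0.94 + 0.44835*0.85*0.06 + 0.63535*0.15*0.94 + 0.784856*0.15*0.06 = 0.051935 + 0.022866 + 0.089584 + 0.007064 = 0.171449
The newsletter send-present share is 0.089584 + 0.007064 = 0.096648.
Hence the posterior is 0.096648/0.171449 ≈ 0.5637.

Now also conditioning on viral social-media post=true:
By total probability over both values of newsletter send:
  P(traffic spike | viral social-media post) = 0.44835×0.85 + 0.784856×0.15
        = 0.381098 + 0.117728 = 0.498826
Configurations with newsletter send contribute 0.117728, so
  P(newsletter send | traffic spike, viral social-media post) = 0.117728 / 0.498826 ≈ 0.2360
Conditioning on viral social-media post lowers the posterior on newsletter send: the classic explaining-away effect in a common-effect structure.

P(newsletter send | traffic spike) ≈ 0.5637; P(newsletter send | traffic spike, viral social-media post) ≈ 0.2360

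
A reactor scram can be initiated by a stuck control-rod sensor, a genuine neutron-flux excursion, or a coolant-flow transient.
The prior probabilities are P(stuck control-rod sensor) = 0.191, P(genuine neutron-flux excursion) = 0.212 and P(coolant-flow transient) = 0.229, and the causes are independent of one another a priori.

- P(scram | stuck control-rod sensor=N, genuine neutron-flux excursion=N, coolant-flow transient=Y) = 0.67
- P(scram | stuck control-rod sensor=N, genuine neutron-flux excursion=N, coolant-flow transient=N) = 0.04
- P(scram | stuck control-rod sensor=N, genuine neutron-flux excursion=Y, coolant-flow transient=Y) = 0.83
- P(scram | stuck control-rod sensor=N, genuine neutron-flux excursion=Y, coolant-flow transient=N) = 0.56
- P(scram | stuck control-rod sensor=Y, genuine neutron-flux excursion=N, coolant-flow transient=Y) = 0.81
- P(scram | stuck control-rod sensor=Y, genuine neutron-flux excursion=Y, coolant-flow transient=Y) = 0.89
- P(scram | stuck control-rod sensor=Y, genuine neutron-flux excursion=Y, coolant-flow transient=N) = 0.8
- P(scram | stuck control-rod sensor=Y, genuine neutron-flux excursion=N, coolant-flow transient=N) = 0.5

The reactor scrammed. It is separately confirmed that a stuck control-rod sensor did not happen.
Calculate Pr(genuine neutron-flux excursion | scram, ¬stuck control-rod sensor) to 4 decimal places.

For the numerator, keep only genuine neutron-flux excursion=true terms: 0.091533 + 0.040295 = 0.131828
Normalizer over all consistent configurations: 0.04·0.788·0.771 + 0.67·0.788·0.229 + 0.56·0.212·0.771 + 0.83·0.212·0.229 = 0.277033
Posterior = 0.131828 / 0.277033 ≈ 0.4759

Pr(genuine neutron-flux excursion | scram, ¬stuck control-rod sensor) ≈ 0.4759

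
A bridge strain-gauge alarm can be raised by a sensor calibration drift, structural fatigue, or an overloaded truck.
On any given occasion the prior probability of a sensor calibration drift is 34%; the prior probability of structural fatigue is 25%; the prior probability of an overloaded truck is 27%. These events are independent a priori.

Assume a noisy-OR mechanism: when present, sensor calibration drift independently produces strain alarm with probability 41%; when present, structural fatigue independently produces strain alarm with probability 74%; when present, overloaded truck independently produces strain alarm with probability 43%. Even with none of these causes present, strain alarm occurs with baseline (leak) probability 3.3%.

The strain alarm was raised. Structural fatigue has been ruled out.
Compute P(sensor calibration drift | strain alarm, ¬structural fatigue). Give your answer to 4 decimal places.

P(sensor calibration drift | strain alarm, ¬structural fatigue) ≈ 0.6374

Under noisy-OR, P(strain alarm | causes) = 1 − (1−0.033)·∏(1−qᵢ) over the active causes.
By total probability over the 4 (sensor calibration drift, overloaded truck) configurations:
  P(strain alarm | ¬structural fatigue) = 0.033×0.66×0.73 + 0.44881×0.66×0.27 + 0.42947×0.34×0.73 + 0.674798×0.34×0.27
        = 0.015899 + 0.079978 + 0.106594 + 0.061946 = 0.264417
The terms with sensor calibration drift present sum to 0.168540, so
  P(sensor calibration drift | strain alarm, ¬structural fatigue) = 0.168540 / 0.264417 ≈ 0.6374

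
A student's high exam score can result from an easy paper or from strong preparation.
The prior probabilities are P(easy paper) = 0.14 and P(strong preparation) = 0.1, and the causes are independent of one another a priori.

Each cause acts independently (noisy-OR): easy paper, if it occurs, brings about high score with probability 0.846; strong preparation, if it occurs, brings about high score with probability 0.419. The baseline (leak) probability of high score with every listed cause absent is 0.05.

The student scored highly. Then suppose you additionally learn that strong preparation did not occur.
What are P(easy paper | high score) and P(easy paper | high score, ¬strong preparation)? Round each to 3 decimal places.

Under noisy-OR, P(high score | causes) = 1 − (1−0.05)·∏(1−qᵢ) over the active causes.
For the numerator, keep only easy paper=true terms: 0.107566 + 0.012810 = 0.120376
Denominator P(high score): 0.05×0.86×0.9 + 0.44805×0.86×0.1 + 0.8537×0.14×0.9 + 0.915×0.14×0.1 = 0.197608
Posterior = 0.120376 / 0.197608 ≈ 0.609

Now also conditioning on strong preparation≠true:
Enumerate both values of easy paper and weight by the priors:
  P(high score | ¬strong preparation) = 0.05*0.86 + 0.8537*0.14
        = 0.043000 + 0.119518 = 0.162518
Keeping only the easy paper-present terms gives 0.119518, so
  P(easy paper | high score, ¬strong preparation) = 0.119518 / 0.162518 ≈ 0.735
With strong preparation excluded, easy paper must carry more of the explanatory weight for the high score.

P(easy paper | high score) ≈ 0.609; P(easy paper | high score, ¬strong preparation) ≈ 0.735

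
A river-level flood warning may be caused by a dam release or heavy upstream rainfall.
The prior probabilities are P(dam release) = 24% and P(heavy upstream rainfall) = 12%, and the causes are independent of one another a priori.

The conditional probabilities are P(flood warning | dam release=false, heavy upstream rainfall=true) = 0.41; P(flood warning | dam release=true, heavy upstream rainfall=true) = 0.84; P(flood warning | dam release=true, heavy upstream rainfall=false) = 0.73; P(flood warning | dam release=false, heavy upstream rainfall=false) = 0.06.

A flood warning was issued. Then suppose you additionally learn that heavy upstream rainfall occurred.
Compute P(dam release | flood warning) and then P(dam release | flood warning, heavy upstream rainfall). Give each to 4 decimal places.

P(dam release | flood warning) ≈ 0.6971; P(dam release | flood warning, heavy upstream rainfall) ≈ 0.3928

Sum P(flood warning|·) weighted by the priors over the 4 (dam release, heavy upstream rainfall) configurations:
  P(flood warning) = 0.06×0.76×0.88 + 0.41×0.76×0.12 + 0.73×0.24×0.88 + 0.84×0.24×0.12
        = 0.040128 + 0.037392 + 0.154176 + 0.024192 = 0.255888
Keeping only the dam release-present terms gives 0.178368, so
  P(dam release | flood warning) = 0.178368 / 0.255888 ≈ 0.6971

Now also conditioning on heavy upstream rainfall=true:
P(flood warning | heavy upstream rainfall) = 0.41×0.76 + 0.84×0.24 = 0.311600 + 0.201600 = 0.513200
Restricting to configurations with dam release present: 0.84×0.24 = 0.201600.
Hence the posterior is 0.201600/0.513200 ≈ 0.3928.
— heavy upstream rainfall explains away the evidence for dam release.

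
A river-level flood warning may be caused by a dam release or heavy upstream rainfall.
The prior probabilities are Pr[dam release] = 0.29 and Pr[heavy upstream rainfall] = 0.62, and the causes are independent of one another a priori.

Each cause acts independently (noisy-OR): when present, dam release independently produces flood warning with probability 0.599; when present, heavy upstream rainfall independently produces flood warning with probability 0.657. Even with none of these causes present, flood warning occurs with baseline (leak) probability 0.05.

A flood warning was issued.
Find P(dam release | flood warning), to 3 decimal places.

P(dam release | flood warning) ≈ 0.420

Under noisy-OR, P(flood warning | causes) = 1 − (1−0.05)·∏(1−qᵢ) over the active causes.
For the numerator, keep only dam release=true terms: 0.068219 + 0.156306 = 0.224525
Normalizer over all consistent configurations: 0.05*0.71*0.38 + 0.67415*0.71*0.62 + 0.61905*0.29*0.38 + 0.869334*0.29*0.62 = 0.534776
P(dam release | flood warning) = 0.224525/0.534776 ≈ 0.420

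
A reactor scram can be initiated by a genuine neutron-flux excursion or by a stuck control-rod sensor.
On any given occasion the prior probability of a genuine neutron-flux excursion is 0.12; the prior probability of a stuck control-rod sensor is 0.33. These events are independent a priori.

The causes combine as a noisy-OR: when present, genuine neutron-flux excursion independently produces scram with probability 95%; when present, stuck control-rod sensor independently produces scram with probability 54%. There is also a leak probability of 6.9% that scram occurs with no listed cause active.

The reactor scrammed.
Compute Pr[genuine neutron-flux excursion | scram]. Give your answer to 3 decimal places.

Under noisy-OR, P(scram | causes) = 1 − (1−0.069)·∏(1−qᵢ) over the active causes.
Sum P(scram|·) weighted by the priors over the 4 (genuine neutron-flux excursion, stuck control-rod sensor) configurations:
  P(scram) = 0.069*0.88*0.67 + 0.57174*0.88*0.33 + 0.95345*0.12*0.67 + 0.978587*0.12*0.33
        = 0.040682 + 0.166033 + 0.076657 + 0.038752 = 0.322124
The terms with genuine neutron-flux excursion present sum to 0.115409, so
  P(genuine neutron-flux excursion | scram) = 0.115409 / 0.322124 ≈ 0.358

Pr[genuine neutron-flux excursion | scram] ≈ 0.358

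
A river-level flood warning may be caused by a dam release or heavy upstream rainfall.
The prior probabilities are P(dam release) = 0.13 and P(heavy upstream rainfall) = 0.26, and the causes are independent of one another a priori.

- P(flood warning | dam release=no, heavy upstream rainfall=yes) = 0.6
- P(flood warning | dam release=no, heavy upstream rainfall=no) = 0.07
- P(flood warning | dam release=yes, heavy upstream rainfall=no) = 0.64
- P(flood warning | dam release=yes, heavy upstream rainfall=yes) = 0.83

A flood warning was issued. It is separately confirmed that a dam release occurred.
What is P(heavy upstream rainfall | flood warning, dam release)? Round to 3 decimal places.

P(heavy upstream rainfall | flood warning, dam release) ≈ 0.313

Enumerate both values of heavy upstream rainfall and weight by the priors:
  P(flood warning | dam release) = 0.64×0.74 + 0.83×0.26
        = 0.473600 + 0.215800 = 0.689400
The terms with heavy upstream rainfall present sum to 0.215800, so
  P(heavy upstream rainfall | flood warning, dam release) = 0.215800 / 0.689400 ≈ 0.313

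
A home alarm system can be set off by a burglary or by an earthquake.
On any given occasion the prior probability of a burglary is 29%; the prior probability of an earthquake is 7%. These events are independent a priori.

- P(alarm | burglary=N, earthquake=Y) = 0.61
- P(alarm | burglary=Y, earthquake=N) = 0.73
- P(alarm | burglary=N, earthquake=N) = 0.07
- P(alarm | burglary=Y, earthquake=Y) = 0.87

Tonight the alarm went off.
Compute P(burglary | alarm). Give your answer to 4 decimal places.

P(alarm) = 0.07×0.71×0.93 + 0.61×0.71×0.07 + 0.73×0.29×0.93 + 0.87×0.29×0.07 = 0.046221 + 0.030317 + 0.196881 + 0.017661 = 0.291080
The burglary-present share is 0.196881 + 0.017661 = 0.214542.
P(burglary | alarm) = 0.214542 / 0.291080 ≈ 0.7371

P(burglary | alarm) ≈ 0.7371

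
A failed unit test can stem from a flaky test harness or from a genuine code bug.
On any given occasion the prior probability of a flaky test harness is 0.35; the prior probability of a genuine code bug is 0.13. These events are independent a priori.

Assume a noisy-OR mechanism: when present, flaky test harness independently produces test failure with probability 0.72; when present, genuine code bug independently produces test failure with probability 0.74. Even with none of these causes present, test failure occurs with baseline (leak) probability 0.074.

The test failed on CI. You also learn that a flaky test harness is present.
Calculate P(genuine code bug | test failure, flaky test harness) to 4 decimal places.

Under noisy-OR, P(test failure | causes) = 1 − (1−0.074)·∏(1−qᵢ) over the active causes.
For the numerator, keep only genuine code bug=true terms: 0.932587*0.13 = 0.121236
Denominator P(test failure | flaky test harness): 0.74072*0.87 + 0.932587*0.13 = 0.765662
Posterior = 0.121236 / 0.765662 ≈ 0.1583

P(genuine code bug | test failure, flaky test harness) ≈ 0.1583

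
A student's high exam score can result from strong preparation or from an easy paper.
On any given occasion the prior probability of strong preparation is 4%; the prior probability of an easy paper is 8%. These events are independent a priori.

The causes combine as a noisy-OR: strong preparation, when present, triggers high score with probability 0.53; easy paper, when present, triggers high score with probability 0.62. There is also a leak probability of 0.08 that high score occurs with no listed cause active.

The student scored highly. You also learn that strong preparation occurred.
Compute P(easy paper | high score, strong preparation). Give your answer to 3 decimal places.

Under noisy-OR, P(high score | causes) = 1 − (1−0.08)·∏(1−qᵢ) over the active causes.
For the numerator, keep only easy paper=true terms: 0.835688·0.08 = 0.066855
Normalizer over all consistent configurations: 0.5676·0.92 + 0.835688·0.08 = 0.589047
Posterior = 0.066855 / 0.589047 ≈ 0.113

P(easy paper | high score, strong preparation) ≈ 0.113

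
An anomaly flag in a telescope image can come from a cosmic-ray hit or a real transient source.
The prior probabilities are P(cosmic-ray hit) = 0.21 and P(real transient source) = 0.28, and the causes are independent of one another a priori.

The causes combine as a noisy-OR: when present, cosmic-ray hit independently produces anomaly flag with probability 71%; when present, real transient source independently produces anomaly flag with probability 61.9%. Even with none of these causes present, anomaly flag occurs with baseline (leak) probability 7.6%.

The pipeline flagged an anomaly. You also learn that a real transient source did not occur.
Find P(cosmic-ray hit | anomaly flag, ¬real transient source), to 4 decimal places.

Under noisy-OR, P(anomaly flag | causes) = 1 − (1−0.076)·∏(1−qᵢ) over the active causes.
P(anomaly flag | ¬real transient source) = 0.076*0.79 + 0.73204*0.21 = 0.060040 + 0.153728 = 0.213768
Of this, 0.153728 comes from 0.73204*0.21 (the cosmic-ray hit=true cases).
P(cosmic-ray hit | anomaly flag, ¬real transient source) = 0.153728 / 0.213768 ≈ 0.7191

P(cosmic-ray hit | anomaly flag, ¬real transient source) ≈ 0.7191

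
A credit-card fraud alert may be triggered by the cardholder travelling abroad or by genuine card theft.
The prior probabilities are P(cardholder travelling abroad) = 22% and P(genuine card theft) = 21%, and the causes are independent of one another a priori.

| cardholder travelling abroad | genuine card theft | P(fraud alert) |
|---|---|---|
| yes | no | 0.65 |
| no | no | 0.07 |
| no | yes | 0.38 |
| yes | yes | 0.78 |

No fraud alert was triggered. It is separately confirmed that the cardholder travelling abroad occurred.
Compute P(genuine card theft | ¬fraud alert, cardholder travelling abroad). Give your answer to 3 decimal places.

Sum P(¬fraud alert|·) weighted by the priors over both values of genuine card theft:
  P(¬fraud alert | cardholder travelling abroad) = 0.35×0.79 + 0.22×0.21
        = 0.276500 + 0.046200 = 0.322700
Keeping only the genuine card theft-present terms gives 0.046200, so
  P(genuine card theft | ¬fraud alert, cardholder travelling abroad) = 0.046200 / 0.322700 ≈ 0.143

P(genuine card theft | ¬fraud alert, cardholder travelling abroad) ≈ 0.143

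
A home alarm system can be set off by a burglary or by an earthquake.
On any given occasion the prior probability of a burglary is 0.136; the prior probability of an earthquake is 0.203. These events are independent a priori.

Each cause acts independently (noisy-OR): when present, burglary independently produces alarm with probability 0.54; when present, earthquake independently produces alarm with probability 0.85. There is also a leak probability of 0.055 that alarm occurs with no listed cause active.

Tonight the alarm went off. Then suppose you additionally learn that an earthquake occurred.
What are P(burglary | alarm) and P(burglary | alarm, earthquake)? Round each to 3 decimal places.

P(burglary | alarm) ≈ 0.316; P(burglary | alarm, earthquake) ≈ 0.146

Under noisy-OR, P(alarm | causes) = 1 − (1−0.055)·∏(1−qᵢ) over the active causes.
Numerator (weight on configurations with burglary): 0.061274 + 0.025808 = 0.087082
Normalizer over all consistent configurations: 0.055×0.864×0.797 + 0.85825×0.864×0.203 + 0.5653×0.136×0.797 + 0.934795×0.136×0.203 = 0.275485
P(burglary | alarm) = 0.087082/0.275485 ≈ 0.316

Now condition on the additional information:
For the numerator, keep only burglary=true terms: 0.934795·0.136 = 0.127132
Denominator P(alarm | earthquake): 0.85825·0.864 + 0.934795·0.136 = 0.868660
P(burglary | alarm, earthquake) = 0.127132/0.868660 ≈ 0.146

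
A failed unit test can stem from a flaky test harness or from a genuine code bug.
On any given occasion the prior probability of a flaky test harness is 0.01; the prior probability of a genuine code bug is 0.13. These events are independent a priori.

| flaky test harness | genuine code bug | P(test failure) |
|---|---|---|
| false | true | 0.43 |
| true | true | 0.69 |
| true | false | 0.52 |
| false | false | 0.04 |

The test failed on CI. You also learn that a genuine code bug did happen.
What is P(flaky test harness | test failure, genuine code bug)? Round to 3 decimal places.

P(flaky test harness | test failure, genuine code bug) ≈ 0.016

P(test failure | genuine code bug) = 0.43*0.99 + 0.69*0.01 = 0.425700 + 0.006900 = 0.432600
Of this, 0.006900 comes from 0.69*0.01 (the flaky test harness=true cases).
Hence the posterior is 0.006900/0.432600 ≈ 0.016.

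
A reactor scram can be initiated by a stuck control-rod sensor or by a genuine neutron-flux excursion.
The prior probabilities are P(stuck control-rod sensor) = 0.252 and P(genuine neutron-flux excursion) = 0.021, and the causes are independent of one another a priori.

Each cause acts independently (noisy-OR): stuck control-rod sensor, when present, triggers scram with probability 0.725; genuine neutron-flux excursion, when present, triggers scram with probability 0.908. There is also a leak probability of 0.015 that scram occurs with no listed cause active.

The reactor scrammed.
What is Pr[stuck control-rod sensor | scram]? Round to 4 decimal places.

Pr[stuck control-rod sensor | scram] ≈ 0.8798

Under noisy-OR, P(scram | causes) = 1 − (1−0.015)·∏(1−qᵢ) over the active causes.
P(scram) = 0.015×0.748×0.979 + 0.90938×0.748×0.021 + 0.729125×0.252×0.979 + 0.975079×0.252×0.021 = 0.010984 + 0.014285 + 0.179881 + 0.005160 = 0.210310
Restricting to configurations with stuck control-rod sensor present: 0.179881 + 0.005160 = 0.185041.
So P(stuck control-rod sensor | scram) = 0.185041/0.210310 ≈ 0.8798.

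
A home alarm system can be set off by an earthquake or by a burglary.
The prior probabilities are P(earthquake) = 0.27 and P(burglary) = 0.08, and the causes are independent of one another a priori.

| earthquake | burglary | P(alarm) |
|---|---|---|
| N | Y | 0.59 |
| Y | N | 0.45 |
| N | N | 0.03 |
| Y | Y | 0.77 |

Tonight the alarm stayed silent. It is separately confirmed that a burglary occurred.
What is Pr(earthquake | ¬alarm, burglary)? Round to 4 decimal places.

For the numerator, keep only earthquake=true terms: 0.23×0.27 = 0.062100
Denominator P(¬alarm | burglary): 0.41×0.73 + 0.23×0.27 = 0.361400
P(earthquake | ¬alarm, burglary) = 0.062100/0.361400 ≈ 0.1718

Pr(earthquake | ¬alarm, burglary) ≈ 0.1718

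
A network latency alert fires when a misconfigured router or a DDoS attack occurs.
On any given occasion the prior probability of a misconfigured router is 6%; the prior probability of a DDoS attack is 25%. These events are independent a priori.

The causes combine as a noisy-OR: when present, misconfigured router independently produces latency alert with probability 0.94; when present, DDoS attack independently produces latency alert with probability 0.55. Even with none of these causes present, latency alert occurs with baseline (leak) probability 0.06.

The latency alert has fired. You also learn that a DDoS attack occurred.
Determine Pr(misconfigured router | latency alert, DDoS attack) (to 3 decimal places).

Under noisy-OR, P(latency alert | causes) = 1 − (1−0.06)·∏(1−qᵢ) over the active causes.
Sum P(latency alert|·) weighted by the priors over both values of misconfigured router:
  P(latency alert | DDoS attack) = 0.577·0.94 + 0.97462·0.06
        = 0.542380 + 0.058477 = 0.600857
Configurations with misconfigured router contribute 0.058477, so
  P(misconfigured router | latency alert, DDoS attack) = 0.058477 / 0.600857 ≈ 0.097

Pr(misconfigured router | latency alert, DDoS attack) ≈ 0.097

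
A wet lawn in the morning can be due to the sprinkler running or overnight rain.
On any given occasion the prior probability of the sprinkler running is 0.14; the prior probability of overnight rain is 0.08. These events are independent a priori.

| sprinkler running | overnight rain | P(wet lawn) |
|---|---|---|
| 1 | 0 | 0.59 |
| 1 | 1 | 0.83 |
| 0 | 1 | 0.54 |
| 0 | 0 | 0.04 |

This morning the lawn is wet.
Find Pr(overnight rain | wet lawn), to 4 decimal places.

P(wet lawn) = 0.04×0.86×0.92 + 0.54×0.86×0.08 + 0.59×0.14×0.92 + 0.83×0.14×0.08 = 0.031648 + 0.037152 + 0.075992 + 0.009296 = 0.154088
The overnight rain-present share is 0.037152 + 0.009296 = 0.046448.
Hence the posterior is 0.046448/0.154088 ≈ 0.3014.

Pr(overnight rain | wet lawn) ≈ 0.3014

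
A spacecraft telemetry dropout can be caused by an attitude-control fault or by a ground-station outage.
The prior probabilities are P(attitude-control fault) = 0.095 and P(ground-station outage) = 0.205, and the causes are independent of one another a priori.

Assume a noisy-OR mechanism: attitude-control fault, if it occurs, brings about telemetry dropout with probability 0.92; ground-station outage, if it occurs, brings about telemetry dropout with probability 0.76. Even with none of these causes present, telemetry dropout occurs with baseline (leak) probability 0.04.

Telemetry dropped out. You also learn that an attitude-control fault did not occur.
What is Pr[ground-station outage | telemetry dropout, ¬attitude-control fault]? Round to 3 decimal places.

Pr[ground-station outage | telemetry dropout, ¬attitude-control fault] ≈ 0.832

Under noisy-OR, P(telemetry dropout | causes) = 1 − (1−0.04)·∏(1−qᵢ) over the active causes.
Sum P(telemetry dropout|·) weighted by the priors over both values of ground-station outage:
  P(telemetry dropout | ¬attitude-control fault) = 0.04·0.795 + 0.7696·0.205
        = 0.031800 + 0.157768 = 0.189568
Keeping only the ground-station outage-present terms gives 0.157768, so
  P(ground-station outage | telemetry dropout, ¬attitude-control fault) = 0.157768 / 0.189568 ≈ 0.832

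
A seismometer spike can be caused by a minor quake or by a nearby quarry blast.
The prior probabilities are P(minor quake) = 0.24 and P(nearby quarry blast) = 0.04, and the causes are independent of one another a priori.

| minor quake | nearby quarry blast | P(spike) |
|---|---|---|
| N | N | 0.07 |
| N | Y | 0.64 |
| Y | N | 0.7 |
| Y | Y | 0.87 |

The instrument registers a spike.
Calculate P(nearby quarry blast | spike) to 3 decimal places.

P(nearby quarry blast | spike) ≈ 0.116

P(spike) = 0.07·0.76·0.96 + 0.64·0.76·0.04 + 0.7·0.24·0.96 + 0.87·0.24·0.04 = 0.051072 + 0.019456 + 0.161280 + 0.008352 = 0.240160
Restricting to configurations with nearby quarry blast present: 0.019456 + 0.008352 = 0.027808.
So P(nearby quarry blast | spike) = 0.027808/0.240160 ≈ 0.116.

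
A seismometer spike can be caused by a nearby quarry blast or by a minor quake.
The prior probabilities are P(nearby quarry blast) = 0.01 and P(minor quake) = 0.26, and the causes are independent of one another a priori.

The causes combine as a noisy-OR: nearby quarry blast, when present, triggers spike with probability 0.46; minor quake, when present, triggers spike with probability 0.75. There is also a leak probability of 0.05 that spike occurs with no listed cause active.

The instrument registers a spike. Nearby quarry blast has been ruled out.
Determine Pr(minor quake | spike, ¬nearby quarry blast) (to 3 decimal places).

Under noisy-OR, P(spike | causes) = 1 − (1−0.05)·∏(1−qᵢ) over the active causes.
Numerator (weight on configurations with minor quake): 0.7625·0.26 = 0.198250
The normalizing constant is 0.05·0.74 + 0.7625·0.26 = 0.235250
P(minor quake | spike, ¬nearby quarry blast) = 0.198250/0.235250 ≈ 0.843

Pr(minor quake | spike, ¬nearby quarry blast) ≈ 0.843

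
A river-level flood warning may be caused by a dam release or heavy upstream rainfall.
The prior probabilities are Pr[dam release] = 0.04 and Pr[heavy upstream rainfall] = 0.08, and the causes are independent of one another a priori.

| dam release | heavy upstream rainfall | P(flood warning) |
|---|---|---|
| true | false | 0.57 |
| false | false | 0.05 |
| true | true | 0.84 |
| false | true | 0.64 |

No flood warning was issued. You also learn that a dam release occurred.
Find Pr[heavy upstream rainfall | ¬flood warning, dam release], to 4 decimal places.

Pr[heavy upstream rainfall | ¬flood warning, dam release] ≈ 0.0313

Numerator (weight on configurations with heavy upstream rainfall): 0.16·0.08 = 0.012800
Normalizer over all consistent configurations: 0.43·0.92 + 0.16·0.08 = 0.408400
P(heavy upstream rainfall | ¬flood warning, dam release) = 0.012800/0.408400 ≈ 0.0313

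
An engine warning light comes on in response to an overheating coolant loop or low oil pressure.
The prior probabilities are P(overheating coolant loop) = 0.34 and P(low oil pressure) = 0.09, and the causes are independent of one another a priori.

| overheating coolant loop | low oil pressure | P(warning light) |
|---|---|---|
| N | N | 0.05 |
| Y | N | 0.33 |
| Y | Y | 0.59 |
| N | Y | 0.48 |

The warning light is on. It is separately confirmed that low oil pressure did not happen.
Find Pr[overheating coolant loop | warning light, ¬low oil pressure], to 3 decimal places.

Enumerate both values of overheating coolant loop and weight by the priors:
  P(warning light | ¬low oil pressure) = 0.05×0.66 + 0.33×0.34
        = 0.033000 + 0.112200 = 0.145200
Configurations with overheating coolant loop contribute 0.112200, so
  P(overheating coolant loop | warning light, ¬low oil pressure) = 0.112200 / 0.145200 ≈ 0.773

Pr[overheating coolant loop | warning light, ¬low oil pressure] ≈ 0.773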